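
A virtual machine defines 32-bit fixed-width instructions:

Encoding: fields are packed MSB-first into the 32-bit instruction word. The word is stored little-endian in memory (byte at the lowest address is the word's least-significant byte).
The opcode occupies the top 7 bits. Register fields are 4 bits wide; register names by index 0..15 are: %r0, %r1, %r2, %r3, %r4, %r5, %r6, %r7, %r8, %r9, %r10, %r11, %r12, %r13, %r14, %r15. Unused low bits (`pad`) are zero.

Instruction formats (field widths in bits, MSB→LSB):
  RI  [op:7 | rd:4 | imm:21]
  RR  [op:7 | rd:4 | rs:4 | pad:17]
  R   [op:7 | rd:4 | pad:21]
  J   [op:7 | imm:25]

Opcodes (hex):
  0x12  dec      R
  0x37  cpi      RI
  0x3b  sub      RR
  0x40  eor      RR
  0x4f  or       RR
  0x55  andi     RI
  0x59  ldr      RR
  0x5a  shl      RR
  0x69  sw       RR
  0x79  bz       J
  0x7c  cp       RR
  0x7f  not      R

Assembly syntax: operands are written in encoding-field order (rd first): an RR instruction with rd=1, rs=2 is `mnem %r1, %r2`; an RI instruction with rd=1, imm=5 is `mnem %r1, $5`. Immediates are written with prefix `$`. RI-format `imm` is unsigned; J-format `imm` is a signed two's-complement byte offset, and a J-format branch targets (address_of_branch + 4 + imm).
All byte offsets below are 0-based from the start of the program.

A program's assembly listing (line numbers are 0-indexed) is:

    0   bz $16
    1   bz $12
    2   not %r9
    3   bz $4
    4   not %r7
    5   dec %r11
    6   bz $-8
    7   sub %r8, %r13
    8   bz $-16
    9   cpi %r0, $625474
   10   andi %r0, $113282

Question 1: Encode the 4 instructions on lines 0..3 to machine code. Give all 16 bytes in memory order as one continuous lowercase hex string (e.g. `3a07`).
100000f20c0000f2000020ff040000f2

line 0 (bz): pack op=0x79:7|imm=16:25 = 0xf2000010; little→ 10 00 00 f2
line 1 (bz): pack op=0x79:7|imm=12:25 = 0xf200000c; little→ 0c 00 00 f2
line 2 (not): pack op=0x7f:7|rd=9:4|pad=0:21 = 0xff200000; little→ 00 00 20 ff
line 3 (bz): pack op=0x79:7|imm=4:25 = 0xf2000004; little→ 04 00 00 f2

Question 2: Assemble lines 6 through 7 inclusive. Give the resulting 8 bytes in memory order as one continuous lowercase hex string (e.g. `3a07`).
f8fffff300001a77

line 6 (bz): pack op=0x79:7|imm=-8:25 = 0xf3fffff8; little→ f8 ff ff f3
line 7 (sub): pack op=0x3b:7|rd=8:4|rs=13:4|pad=0:17 = 0x771a0000; little→ 00 00 1a 77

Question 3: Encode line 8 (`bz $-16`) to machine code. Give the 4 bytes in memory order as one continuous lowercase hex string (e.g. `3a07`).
f0fffff3

L8: bz op=0x79:7|imm=-16:25 ⇒ 0xf3fffff0 ⇒ little f0 ff ff f3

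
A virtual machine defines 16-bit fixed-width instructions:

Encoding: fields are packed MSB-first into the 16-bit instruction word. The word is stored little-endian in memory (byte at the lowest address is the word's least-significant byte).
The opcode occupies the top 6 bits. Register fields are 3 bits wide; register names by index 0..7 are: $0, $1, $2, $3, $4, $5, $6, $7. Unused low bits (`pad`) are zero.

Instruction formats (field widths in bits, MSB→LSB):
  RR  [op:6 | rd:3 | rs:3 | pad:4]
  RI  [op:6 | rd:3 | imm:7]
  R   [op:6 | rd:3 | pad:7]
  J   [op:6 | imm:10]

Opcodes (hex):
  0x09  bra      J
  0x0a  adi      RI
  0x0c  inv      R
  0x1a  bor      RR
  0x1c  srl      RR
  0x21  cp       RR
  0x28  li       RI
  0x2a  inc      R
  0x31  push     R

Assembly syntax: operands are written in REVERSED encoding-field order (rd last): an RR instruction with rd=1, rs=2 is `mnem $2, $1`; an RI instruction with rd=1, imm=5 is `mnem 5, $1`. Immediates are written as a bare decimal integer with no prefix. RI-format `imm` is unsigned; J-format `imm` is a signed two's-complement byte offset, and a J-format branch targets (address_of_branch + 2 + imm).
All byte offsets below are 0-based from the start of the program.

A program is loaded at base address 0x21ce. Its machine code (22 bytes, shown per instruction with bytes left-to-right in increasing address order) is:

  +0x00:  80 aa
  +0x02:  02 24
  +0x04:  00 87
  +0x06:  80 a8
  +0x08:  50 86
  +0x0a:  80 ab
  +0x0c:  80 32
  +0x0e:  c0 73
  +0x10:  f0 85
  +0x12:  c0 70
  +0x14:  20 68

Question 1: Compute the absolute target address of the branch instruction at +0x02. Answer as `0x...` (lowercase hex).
0x21d4

off 0x02: read 02 24 as little → 0x2402
  top 6b → 0x9 → bra [J]
  imm: (w>>0)&0x3ff=0x2 → 2
  target = base 0x21ce + off 0x02 + 2 + imm 2 = 0x21d4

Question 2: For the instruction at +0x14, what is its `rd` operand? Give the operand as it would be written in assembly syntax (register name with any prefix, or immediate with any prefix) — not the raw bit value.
$0

off 0x14: read 20 68 as little → 0x6820
  top 6b → 0x1a → bor [RR]
  rd: (w>>7)&0x7=0x0 → $0
  rs: (w>>4)&0x7=0x2 → $2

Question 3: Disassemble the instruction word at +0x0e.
off 0x0e: read c0 73 as little → 0x73c0
  opcode bits[15:10]=0x1c: srl/RR
  [9:7] rd=7 = $7
  [6:4] rs=4 = $4

srl $4, $7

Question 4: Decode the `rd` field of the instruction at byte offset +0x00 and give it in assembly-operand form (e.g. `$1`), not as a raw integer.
$5

+0x00: 80 aa ⇒ word 0xaa80 (little)
  opcode bits[15:10]=0x2a: inc/R
  rd@[9:7]=0x5 ⇒ $5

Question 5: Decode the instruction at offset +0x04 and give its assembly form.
cp $0, $6

@+04  little-endian(00 87) = 0x8700
  top 6b → 0x21 → cp [RR]
  rd: (w>>7)&0x7=0x6 → $6
  rs: (w>>4)&0x7=0x0 → $0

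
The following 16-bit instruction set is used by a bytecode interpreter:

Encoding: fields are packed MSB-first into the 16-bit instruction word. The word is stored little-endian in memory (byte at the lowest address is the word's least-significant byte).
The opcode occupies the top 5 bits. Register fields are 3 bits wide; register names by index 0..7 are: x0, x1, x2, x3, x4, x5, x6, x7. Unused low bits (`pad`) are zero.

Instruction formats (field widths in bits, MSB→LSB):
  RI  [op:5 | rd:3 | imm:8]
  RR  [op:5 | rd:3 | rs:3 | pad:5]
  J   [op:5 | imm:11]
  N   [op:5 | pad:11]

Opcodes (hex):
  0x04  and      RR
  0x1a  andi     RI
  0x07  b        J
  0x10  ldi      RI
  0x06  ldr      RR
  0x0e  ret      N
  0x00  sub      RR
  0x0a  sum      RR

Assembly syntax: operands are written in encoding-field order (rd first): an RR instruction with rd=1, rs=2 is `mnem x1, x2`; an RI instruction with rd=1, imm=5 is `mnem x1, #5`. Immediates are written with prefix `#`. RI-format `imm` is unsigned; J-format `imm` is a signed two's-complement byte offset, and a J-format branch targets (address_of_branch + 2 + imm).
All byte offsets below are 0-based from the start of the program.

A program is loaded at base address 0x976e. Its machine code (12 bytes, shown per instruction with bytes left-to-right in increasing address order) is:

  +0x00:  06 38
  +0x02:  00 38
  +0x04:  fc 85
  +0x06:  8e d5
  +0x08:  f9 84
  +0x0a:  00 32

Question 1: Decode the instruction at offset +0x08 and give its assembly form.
[08] f9 84 → 0x84f9
  top 5b → 0x10 → ldi [RI]
  rd@[10:8]=0x4 ⇒ x4
  imm@[7:0]=0xf9 ⇒ #249

ldi x4, #249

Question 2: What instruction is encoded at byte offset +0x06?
andi x5, #142

[06] 8e d5 → 0xd58e
  top 5b → 0x1a → andi [RI]
  [10:8] rd=5 = x5
  [7:0] imm=142 = #142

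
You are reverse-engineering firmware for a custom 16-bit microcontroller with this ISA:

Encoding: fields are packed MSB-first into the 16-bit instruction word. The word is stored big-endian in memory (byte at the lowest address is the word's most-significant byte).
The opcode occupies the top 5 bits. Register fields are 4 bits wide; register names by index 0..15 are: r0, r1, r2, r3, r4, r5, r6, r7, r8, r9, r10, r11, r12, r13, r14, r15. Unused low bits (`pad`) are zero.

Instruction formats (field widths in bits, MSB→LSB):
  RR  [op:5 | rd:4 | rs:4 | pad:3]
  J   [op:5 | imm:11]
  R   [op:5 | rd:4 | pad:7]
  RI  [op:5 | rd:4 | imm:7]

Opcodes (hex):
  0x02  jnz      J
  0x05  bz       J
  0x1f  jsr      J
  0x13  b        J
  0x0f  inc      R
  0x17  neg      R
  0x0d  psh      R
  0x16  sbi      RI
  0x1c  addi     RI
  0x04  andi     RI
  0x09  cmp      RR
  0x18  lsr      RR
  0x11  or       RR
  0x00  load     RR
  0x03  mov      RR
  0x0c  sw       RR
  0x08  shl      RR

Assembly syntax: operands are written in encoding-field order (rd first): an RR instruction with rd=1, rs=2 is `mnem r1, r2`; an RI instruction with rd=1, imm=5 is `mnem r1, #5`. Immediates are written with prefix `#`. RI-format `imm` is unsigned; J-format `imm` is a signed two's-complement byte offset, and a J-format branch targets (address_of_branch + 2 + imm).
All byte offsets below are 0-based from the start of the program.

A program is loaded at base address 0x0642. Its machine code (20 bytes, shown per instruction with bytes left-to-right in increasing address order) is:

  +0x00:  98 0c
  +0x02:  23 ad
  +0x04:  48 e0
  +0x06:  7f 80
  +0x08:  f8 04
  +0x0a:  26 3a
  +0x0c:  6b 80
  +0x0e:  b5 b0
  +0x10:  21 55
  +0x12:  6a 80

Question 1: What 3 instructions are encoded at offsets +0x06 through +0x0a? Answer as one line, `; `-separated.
inc r15; jsr #4; andi r12, #58

+0x06: 7f 80 ⇒ word 0x7f80 (big)
  op=0x7f80>>11=0xf ⇒ inc (R)
  [10:7] rd=15 = r15
+0x08: f8 04 ⇒ word 0xf804 (big)
  op=0xf804>>11=0x1f ⇒ jsr (J)
  [10:0] imm=4 = #4
+0x0a: 26 3a ⇒ word 0x263a (big)
  op=0x263a>>11=0x4 ⇒ andi (RI)
  [10:7] rd=12 = r12
  [6:0] imm=58 = #58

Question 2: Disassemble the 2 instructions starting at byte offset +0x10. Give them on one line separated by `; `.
andi r2, #85; psh r5

[10] 21 55 → 0x2155
  opcode bits[15:11]=0x4: andi/RI
  rd: (w>>7)&0xf=0x2 → r2
  imm: (w>>0)&0x7f=0x55 → #85
[12] 6a 80 → 0x6a80
  opcode bits[15:11]=0xd: psh/R
  rd: (w>>7)&0xf=0x5 → r5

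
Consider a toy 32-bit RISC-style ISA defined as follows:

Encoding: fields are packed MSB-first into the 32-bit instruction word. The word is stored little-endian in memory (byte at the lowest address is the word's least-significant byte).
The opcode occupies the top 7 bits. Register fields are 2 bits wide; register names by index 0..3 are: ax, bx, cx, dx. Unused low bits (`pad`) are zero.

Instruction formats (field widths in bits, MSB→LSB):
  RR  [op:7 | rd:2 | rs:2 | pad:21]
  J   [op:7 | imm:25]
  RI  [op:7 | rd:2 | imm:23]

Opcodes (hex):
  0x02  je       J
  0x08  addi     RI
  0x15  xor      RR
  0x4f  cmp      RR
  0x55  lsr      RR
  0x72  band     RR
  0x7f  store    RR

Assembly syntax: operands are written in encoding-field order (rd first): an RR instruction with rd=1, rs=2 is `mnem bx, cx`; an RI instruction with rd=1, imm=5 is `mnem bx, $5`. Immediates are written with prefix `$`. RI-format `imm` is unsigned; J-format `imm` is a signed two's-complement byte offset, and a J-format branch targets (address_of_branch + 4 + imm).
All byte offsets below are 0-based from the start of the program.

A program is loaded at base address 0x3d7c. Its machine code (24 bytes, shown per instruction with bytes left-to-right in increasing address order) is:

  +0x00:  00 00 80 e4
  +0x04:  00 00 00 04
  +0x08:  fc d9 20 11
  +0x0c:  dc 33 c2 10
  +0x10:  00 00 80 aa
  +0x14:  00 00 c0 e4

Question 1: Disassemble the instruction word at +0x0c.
+0x0c: dc 33 c2 10 ⇒ word 0x10c233dc (little)
  top 7b → 0x8 → addi [RI]
  rd: (w>>23)&0x3=0x1 → bx
  imm: (w>>0)&0x7fffff=0x4233dc → $4338652

addi bx, $4338652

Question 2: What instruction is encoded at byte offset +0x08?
addi cx, $2152956

+0x08: fc d9 20 11 ⇒ word 0x1120d9fc (little)
  opcode bits[31:25]=0x8: addi/RI
  rd: (w>>23)&0x3=0x2 → cx
  imm: (w>>0)&0x7fffff=0x20d9fc → $2152956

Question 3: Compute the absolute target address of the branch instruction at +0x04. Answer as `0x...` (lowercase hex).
off 0x04: read 00 00 00 04 as little → 0x04000000
  op=0x04000000>>25=0x2 ⇒ je (J)
  imm@[24:0]=0x0 ⇒ $0
  target = base 0x3d7c + off 0x04 + 4 + imm 0 = 0x3d84

0x3d84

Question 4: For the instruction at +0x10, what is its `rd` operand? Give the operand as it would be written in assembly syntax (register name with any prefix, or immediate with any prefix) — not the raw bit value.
bx

[10] 00 00 80 aa → 0xaa800000
  opcode bits[31:25]=0x55: lsr/RR
  [24:23] rd=1 = bx
  [22:21] rs=0 = ax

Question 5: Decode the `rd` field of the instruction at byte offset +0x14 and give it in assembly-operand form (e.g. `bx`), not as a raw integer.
bx

[14] 00 00 c0 e4 → 0xe4c00000
  opcode bits[31:25]=0x72: band/RR
  [24:23] rd=1 = bx
  [22:21] rs=2 = cx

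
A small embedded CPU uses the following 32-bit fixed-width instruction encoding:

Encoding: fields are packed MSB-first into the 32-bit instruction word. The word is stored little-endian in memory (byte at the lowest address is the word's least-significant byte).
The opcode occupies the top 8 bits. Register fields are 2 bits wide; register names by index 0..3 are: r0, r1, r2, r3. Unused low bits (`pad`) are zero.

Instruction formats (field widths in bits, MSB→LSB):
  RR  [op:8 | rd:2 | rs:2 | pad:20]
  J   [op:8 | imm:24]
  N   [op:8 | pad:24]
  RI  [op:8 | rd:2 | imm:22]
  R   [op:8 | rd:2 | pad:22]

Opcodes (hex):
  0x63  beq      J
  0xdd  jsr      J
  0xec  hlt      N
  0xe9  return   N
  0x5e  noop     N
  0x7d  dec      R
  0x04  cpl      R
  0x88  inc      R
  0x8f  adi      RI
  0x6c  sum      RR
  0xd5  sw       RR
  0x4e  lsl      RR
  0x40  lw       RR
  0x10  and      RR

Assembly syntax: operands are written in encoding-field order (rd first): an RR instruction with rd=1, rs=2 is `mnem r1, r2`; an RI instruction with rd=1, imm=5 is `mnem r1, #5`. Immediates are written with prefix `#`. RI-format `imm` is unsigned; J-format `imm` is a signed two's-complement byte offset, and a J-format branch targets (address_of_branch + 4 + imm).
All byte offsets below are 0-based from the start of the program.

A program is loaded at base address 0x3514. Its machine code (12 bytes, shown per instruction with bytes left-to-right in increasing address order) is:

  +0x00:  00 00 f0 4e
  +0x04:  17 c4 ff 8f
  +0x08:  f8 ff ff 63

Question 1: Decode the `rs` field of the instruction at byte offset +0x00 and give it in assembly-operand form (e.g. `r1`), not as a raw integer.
@+00  little-endian(00 00 f0 4e) = 0x4ef00000
  opcode bits[31:24]=0x4e: lsl/RR
  rd@[23:22]=0x3 ⇒ r3
  rs@[21:20]=0x3 ⇒ r3

r3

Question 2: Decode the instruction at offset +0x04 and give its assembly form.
adi r3, #4178967

+0x04: 17 c4 ff 8f ⇒ word 0x8fffc417 (little)
  opcode bits[31:24]=0x8f: adi/RI
  rd: (w>>22)&0x3=0x3 → r3
  imm: (w>>0)&0x3fffff=0x3fc417 → #4178967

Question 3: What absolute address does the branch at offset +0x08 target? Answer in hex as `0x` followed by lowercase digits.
off 0x08: read f8 ff ff 63 as little → 0x63fffff8
  top 8b → 0x63 → beq [J]
  imm@[23:0]=0xfffff8 (s24→-8) ⇒ #-8
  target = base 0x3514 + off 0x08 + 4 + imm -8 = 0x3518

0x3518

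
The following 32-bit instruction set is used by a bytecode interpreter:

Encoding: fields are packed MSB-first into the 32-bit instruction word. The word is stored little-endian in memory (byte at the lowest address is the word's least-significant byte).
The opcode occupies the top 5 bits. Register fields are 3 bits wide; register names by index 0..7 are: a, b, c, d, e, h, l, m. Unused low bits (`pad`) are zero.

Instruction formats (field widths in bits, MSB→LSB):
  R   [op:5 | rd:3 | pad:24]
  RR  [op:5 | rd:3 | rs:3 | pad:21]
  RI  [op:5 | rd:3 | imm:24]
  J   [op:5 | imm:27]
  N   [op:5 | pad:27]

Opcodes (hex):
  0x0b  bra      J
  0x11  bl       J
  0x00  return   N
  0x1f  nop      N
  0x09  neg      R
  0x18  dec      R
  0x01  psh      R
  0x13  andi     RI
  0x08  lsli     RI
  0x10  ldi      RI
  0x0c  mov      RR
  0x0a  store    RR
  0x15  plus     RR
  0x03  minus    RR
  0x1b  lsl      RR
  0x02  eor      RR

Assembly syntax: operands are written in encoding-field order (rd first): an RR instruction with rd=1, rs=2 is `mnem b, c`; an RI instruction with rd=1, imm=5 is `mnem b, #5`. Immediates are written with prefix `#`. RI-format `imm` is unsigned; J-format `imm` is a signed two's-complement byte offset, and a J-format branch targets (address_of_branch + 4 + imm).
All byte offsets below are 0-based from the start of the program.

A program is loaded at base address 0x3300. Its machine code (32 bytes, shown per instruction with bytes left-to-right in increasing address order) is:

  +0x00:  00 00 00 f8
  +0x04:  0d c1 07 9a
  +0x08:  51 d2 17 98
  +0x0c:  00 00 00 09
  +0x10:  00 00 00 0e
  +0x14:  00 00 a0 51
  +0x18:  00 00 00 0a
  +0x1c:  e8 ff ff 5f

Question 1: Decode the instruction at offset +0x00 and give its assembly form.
nop

off 0x00: read 00 00 00 f8 as little → 0xf8000000
  top 5b → 0x1f → nop [N]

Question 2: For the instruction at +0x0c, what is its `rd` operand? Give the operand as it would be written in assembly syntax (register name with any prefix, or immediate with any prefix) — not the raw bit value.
b

@+0c  little-endian(00 00 00 09) = 0x09000000
  opcode bits[31:27]=0x1: psh/R
  [26:24] rd=1 = b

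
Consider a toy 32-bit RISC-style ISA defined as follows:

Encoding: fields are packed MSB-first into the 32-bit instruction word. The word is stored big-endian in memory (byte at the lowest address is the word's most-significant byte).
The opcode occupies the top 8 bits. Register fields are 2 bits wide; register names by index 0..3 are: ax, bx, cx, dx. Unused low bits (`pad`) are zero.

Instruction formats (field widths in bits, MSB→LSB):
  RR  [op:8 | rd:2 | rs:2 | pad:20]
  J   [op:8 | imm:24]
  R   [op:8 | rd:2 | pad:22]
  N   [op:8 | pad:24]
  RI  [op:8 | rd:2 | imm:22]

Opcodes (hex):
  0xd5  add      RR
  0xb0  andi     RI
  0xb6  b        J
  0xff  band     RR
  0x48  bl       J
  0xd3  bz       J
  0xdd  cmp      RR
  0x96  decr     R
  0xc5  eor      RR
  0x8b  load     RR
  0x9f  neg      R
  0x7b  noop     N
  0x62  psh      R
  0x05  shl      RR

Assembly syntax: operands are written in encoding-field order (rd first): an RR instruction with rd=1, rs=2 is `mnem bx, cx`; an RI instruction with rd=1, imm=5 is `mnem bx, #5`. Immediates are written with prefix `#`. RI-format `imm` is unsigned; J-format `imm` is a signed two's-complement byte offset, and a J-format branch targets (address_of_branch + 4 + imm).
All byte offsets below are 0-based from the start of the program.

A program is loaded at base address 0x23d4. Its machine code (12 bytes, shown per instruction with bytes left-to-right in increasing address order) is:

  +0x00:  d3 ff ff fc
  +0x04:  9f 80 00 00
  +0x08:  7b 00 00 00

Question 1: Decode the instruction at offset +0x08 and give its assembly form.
off 0x08: read 7b 00 00 00 as big → 0x7b000000
  op=0x7b000000>>24=0x7b ⇒ noop (N)

noop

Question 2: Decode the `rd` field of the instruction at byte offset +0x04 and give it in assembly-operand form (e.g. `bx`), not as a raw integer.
@+04  big-endian(9f 80 00 00) = 0x9f800000
  top 8b → 0x9f → neg [R]
  [23:22] rd=2 = cx

cx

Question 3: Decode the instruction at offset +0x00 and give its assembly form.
+0x00: d3 ff ff fc ⇒ word 0xd3fffffc (big)
  op=0xd3fffffc>>24=0xd3 ⇒ bz (J)
  [23:0] imm=16777212 (s24→-4) = #-4

bz #-4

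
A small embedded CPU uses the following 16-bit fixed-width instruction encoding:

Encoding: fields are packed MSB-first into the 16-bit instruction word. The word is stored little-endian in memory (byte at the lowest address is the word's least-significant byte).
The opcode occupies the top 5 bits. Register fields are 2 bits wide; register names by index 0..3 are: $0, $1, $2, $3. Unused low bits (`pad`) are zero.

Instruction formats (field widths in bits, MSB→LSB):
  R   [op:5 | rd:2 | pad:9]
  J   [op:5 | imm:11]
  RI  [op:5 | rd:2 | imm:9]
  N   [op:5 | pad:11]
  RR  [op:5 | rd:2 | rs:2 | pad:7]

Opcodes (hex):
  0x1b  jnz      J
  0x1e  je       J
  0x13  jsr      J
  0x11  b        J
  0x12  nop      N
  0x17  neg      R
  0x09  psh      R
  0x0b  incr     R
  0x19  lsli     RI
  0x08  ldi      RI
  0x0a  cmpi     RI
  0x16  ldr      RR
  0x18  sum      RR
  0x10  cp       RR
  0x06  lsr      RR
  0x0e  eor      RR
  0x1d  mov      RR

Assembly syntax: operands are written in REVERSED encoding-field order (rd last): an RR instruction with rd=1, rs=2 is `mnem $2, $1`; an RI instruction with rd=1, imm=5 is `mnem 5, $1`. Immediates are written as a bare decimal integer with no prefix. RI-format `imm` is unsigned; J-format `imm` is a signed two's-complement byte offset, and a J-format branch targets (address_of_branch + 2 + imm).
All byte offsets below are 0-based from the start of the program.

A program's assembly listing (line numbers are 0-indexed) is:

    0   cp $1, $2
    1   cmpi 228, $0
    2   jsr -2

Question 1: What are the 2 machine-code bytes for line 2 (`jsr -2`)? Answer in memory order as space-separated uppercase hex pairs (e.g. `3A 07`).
FE 9F

line 2 (jsr): pack op=0x13:5|imm=-2:11 = 0x9ffe; little→ fe 9f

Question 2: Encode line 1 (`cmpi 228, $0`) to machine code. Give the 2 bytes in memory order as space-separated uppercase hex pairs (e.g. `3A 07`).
line 1 (cmpi): pack op=0xa:5|rd=0:2|imm=228:9 = 0x50e4; little→ e4 50

E4 50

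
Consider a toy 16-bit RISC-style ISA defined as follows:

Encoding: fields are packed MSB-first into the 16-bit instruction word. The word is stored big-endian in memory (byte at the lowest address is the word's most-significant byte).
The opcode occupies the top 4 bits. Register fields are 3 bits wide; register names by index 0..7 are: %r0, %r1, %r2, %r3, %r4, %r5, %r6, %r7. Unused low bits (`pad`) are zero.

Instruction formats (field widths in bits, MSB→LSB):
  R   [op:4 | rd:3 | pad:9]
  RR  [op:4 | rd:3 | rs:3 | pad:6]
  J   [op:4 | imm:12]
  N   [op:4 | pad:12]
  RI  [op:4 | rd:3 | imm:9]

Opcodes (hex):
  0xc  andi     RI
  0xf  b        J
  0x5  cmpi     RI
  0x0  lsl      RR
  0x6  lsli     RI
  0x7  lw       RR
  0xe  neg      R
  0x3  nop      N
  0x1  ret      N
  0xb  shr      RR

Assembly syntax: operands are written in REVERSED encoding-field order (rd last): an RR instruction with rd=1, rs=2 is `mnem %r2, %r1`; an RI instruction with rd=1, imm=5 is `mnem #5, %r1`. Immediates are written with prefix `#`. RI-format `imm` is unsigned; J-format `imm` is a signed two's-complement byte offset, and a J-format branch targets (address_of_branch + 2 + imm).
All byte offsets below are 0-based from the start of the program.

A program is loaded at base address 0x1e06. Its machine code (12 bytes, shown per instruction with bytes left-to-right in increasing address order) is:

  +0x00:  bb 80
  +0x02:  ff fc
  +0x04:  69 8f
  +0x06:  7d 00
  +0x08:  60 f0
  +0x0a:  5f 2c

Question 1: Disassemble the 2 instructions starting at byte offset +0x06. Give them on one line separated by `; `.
+0x06: 7d 00 ⇒ word 0x7d00 (big)
  op=0x7d00>>12=0x7 ⇒ lw (RR)
  rd: (w>>9)&0x7=0x6 → %r6
  rs: (w>>6)&0x7=0x4 → %r4
+0x08: 60 f0 ⇒ word 0x60f0 (big)
  op=0x60f0>>12=0x6 ⇒ lsli (RI)
  rd: (w>>9)&0x7=0x0 → %r0
  imm: (w>>0)&0x1ff=0xf0 → #240

lw %r4, %r6; lsli #240, %r0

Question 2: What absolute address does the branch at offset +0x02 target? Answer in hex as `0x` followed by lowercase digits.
0x1e06

off 0x02: read ff fc as big → 0xfffc
  op=0xfffc>>12=0xf ⇒ b (J)
  [11:0] imm=4092 (s12→-4) = #-4
  target = base 0x1e06 + off 0x02 + 2 + imm -4 = 0x1e06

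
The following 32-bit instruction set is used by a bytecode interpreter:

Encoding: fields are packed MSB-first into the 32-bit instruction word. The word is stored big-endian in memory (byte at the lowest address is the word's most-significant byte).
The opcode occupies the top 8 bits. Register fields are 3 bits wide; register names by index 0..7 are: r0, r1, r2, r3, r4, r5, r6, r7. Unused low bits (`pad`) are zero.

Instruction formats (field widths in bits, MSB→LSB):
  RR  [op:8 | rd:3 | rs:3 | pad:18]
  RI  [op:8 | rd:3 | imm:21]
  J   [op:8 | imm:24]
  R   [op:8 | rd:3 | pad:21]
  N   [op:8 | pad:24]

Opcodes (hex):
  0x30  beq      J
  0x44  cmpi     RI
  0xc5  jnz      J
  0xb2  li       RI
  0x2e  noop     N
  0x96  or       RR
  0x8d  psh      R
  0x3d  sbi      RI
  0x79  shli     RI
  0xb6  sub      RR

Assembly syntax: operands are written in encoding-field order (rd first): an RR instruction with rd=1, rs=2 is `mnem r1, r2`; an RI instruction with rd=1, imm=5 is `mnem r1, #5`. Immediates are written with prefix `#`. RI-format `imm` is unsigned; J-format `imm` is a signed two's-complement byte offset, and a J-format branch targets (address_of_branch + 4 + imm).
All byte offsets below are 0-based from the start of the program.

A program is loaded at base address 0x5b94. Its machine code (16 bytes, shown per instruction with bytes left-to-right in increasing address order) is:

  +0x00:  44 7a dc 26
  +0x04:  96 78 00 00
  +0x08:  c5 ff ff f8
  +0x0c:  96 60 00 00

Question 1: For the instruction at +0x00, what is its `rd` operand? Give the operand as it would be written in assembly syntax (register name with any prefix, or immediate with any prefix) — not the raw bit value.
+0x00: 44 7a dc 26 ⇒ word 0x447adc26 (big)
  opcode bits[31:24]=0x44: cmpi/RI
  rd: (w>>21)&0x7=0x3 → r3
  imm: (w>>0)&0x1fffff=0x1adc26 → #1760294

r3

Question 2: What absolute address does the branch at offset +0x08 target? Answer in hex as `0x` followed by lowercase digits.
+0x08: c5 ff ff f8 ⇒ word 0xc5fffff8 (big)
  op=0xc5fffff8>>24=0xc5 ⇒ jnz (J)
  imm@[23:0]=0xfffff8 (s24→-8) ⇒ #-8
  target = base 0x5b94 + off 0x08 + 4 + imm -8 = 0x5b98

0x5b98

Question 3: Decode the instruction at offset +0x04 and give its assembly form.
or r3, r6

[04] 96 78 00 00 → 0x96780000
  op=0x96780000>>24=0x96 ⇒ or (RR)
  rd@[23:21]=0x3 ⇒ r3
  rs@[20:18]=0x6 ⇒ r6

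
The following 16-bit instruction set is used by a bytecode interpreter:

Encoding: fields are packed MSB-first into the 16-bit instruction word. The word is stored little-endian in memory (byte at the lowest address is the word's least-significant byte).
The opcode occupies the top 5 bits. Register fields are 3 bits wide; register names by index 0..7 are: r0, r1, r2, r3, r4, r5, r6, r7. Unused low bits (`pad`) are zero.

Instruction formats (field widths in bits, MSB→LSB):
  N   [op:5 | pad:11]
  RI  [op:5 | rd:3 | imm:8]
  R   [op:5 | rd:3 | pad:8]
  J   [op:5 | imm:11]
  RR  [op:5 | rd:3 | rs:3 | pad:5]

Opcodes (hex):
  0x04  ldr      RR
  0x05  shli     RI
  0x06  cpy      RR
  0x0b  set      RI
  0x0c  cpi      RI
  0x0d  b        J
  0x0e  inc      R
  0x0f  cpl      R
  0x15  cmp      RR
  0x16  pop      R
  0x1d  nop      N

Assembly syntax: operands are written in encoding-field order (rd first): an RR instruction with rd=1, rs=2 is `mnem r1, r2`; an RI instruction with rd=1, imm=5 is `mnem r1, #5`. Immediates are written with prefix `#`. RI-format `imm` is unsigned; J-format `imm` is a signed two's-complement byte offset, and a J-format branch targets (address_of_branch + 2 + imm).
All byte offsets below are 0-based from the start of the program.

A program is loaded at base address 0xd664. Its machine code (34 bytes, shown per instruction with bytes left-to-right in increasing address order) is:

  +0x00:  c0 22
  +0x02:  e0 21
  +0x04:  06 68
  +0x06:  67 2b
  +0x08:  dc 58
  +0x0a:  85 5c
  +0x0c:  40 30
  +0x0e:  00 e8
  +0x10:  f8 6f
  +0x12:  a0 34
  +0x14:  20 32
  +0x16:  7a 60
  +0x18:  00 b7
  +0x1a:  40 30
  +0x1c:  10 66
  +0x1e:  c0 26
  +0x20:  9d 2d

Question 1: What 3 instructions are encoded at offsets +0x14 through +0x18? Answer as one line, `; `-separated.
cpy r2, r1; cpi r0, #122; pop r7

[14] 20 32 → 0x3220
  top 5b → 0x6 → cpy [RR]
  [10:8] rd=2 = r2
  [7:5] rs=1 = r1
[16] 7a 60 → 0x607a
  top 5b → 0xc → cpi [RI]
  [10:8] rd=0 = r0
  [7:0] imm=122 = #122
[18] 00 b7 → 0xb700
  top 5b → 0x16 → pop [R]
  [10:8] rd=7 = r7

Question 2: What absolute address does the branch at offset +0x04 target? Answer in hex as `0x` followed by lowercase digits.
off 0x04: read 06 68 as little → 0x6806
  top 5b → 0xd → b [J]
  imm: (w>>0)&0x7ff=0x6 → #6
  target = base 0xd664 + off 0x04 + 2 + imm 6 = 0xd670

0xd670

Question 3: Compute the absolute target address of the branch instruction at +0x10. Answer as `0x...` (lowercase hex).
0xd66e

[10] f8 6f → 0x6ff8
  op=0x6ff8>>11=0xd ⇒ b (J)
  imm: (w>>0)&0x7ff=0x7f8 (s11→-8) → #-8
  target = base 0xd664 + off 0x10 + 2 + imm -8 = 0xd66e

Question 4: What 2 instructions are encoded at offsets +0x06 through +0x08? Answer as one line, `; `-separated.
shli r3, #103; set r0, #220

off 0x06: read 67 2b as little → 0x2b67
  top 5b → 0x5 → shli [RI]
  rd: (w>>8)&0x7=0x3 → r3
  imm: (w>>0)&0xff=0x67 → #103
off 0x08: read dc 58 as little → 0x58dc
  top 5b → 0xb → set [RI]
  rd: (w>>8)&0x7=0x0 → r0
  imm: (w>>0)&0xff=0xdc → #220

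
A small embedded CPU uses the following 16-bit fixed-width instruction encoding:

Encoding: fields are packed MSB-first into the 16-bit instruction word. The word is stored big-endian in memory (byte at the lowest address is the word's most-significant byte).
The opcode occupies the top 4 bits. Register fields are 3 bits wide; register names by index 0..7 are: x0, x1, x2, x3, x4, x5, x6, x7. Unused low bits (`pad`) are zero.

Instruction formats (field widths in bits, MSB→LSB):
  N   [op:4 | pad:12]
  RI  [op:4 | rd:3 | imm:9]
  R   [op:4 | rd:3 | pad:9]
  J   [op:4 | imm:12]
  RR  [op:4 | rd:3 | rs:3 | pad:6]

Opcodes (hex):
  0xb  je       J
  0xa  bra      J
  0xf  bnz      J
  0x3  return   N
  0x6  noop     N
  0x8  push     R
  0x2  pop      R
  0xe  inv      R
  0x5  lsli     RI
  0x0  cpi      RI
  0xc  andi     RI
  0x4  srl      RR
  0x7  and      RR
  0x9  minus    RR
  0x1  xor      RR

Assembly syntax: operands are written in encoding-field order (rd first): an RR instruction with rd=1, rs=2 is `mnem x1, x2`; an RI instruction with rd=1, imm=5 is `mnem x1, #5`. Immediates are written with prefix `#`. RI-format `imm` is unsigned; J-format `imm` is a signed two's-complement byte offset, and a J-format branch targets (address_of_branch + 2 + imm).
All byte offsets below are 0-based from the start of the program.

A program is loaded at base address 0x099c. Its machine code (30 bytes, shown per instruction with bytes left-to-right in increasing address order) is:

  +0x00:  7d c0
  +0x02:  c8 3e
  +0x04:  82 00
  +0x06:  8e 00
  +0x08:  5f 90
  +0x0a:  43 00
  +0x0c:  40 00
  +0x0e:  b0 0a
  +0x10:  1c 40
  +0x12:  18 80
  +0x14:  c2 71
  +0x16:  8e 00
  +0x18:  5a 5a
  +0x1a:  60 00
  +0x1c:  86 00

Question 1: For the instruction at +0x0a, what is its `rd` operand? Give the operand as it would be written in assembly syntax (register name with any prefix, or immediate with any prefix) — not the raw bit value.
x1

[0a] 43 00 → 0x4300
  opcode bits[15:12]=0x4: srl/RR
  rd@[11:9]=0x1 ⇒ x1
  rs@[8:6]=0x4 ⇒ x4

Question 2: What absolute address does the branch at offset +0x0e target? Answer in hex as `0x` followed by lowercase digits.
off 0x0e: read b0 0a as big → 0xb00a
  op=0xb00a>>12=0xb ⇒ je (J)
  [11:0] imm=10 = #10
  target = base 0x099c + off 0x0e + 2 + imm 10 = 0x09b6

0x09b6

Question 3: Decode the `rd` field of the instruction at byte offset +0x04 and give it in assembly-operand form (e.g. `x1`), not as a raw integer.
x1

+0x04: 82 00 ⇒ word 0x8200 (big)
  top 4b → 0x8 → push [R]
  rd: (w>>9)&0x7=0x1 → x1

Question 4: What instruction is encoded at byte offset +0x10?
xor x6, x1

@+10  big-endian(1c 40) = 0x1c40
  top 4b → 0x1 → xor [RR]
  rd: (w>>9)&0x7=0x6 → x6
  rs: (w>>6)&0x7=0x1 → x1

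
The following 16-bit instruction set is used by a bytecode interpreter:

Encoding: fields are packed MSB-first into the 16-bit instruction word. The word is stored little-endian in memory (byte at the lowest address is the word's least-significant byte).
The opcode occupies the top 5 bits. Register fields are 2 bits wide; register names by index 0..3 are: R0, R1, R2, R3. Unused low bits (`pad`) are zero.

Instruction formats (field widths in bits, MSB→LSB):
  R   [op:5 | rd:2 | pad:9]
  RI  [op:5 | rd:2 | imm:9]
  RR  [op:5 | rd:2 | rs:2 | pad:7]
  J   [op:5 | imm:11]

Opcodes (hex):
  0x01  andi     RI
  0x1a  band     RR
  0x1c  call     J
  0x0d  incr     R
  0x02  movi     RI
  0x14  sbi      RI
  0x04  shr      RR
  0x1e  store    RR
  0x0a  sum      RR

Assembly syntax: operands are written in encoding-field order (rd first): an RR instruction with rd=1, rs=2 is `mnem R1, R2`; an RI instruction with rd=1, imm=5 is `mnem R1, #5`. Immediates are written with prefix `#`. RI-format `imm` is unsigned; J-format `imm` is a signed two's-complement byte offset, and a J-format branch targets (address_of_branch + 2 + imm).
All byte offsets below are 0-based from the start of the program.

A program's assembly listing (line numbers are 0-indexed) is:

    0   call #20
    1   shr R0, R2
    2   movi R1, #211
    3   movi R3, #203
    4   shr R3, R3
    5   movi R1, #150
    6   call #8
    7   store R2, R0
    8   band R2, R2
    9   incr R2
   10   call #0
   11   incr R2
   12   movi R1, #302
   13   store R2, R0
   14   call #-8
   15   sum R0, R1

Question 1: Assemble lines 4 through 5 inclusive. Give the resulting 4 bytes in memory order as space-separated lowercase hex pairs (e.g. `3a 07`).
L4: shr op=0x4:5|rd=3:2|rs=3:2|pad=0:7 ⇒ 0x2780 ⇒ little 80 27
L5: movi op=0x2:5|rd=1:2|imm=150:9 ⇒ 0x1296 ⇒ little 96 12

80 27 96 12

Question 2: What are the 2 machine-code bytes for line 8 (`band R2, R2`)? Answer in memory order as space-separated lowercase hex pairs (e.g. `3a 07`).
L8: band op=0x1a:5|rd=2:2|rs=2:2|pad=0:7 ⇒ 0xd500 ⇒ little 00 d5

00 d5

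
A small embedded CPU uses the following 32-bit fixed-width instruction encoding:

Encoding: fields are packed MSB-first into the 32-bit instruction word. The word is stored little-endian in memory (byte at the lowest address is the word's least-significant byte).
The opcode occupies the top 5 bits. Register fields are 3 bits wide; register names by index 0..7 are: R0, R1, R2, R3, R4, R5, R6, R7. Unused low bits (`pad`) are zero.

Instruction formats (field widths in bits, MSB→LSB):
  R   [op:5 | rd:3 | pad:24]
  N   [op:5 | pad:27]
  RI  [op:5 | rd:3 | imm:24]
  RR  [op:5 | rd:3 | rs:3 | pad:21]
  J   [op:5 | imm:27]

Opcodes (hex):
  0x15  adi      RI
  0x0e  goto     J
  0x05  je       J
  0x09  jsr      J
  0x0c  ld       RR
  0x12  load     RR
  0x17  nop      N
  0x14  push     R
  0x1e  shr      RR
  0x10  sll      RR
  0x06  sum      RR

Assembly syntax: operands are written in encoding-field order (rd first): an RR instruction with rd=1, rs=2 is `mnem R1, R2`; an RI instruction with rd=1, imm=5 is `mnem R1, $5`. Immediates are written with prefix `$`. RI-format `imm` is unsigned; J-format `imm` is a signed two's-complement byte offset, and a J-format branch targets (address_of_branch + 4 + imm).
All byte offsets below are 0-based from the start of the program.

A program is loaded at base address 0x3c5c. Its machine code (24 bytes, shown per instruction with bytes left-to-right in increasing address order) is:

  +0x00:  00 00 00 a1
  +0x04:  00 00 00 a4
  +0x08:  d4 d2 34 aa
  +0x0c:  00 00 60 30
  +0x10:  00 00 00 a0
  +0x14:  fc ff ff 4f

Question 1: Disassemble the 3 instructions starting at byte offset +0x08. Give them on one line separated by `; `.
adi R2, $3461844; sum R0, R3; push R0

@+08  little-endian(d4 d2 34 aa) = 0xaa34d2d4
  opcode bits[31:27]=0x15: adi/RI
  [26:24] rd=2 = R2
  [23:0] imm=3461844 = $3461844
@+0c  little-endian(00 00 60 30) = 0x30600000
  opcode bits[31:27]=0x6: sum/RR
  [26:24] rd=0 = R0
  [23:21] rs=3 = R3
@+10  little-endian(00 00 00 a0) = 0xa0000000
  opcode bits[31:27]=0x14: push/R
  [26:24] rd=0 = R0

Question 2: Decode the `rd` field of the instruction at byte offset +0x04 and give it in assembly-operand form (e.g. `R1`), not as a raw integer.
@+04  little-endian(00 00 00 a4) = 0xa4000000
  op=0xa4000000>>27=0x14 ⇒ push (R)
  rd: (w>>24)&0x7=0x4 → R4

R4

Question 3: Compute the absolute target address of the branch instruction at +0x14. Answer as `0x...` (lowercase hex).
0x3c70

off 0x14: read fc ff ff 4f as little → 0x4ffffffc
  opcode bits[31:27]=0x9: jsr/J
  [26:0] imm=134217724 (s27→-4) = $-4
  target = base 0x3c5c + off 0x14 + 4 + imm -4 = 0x3c70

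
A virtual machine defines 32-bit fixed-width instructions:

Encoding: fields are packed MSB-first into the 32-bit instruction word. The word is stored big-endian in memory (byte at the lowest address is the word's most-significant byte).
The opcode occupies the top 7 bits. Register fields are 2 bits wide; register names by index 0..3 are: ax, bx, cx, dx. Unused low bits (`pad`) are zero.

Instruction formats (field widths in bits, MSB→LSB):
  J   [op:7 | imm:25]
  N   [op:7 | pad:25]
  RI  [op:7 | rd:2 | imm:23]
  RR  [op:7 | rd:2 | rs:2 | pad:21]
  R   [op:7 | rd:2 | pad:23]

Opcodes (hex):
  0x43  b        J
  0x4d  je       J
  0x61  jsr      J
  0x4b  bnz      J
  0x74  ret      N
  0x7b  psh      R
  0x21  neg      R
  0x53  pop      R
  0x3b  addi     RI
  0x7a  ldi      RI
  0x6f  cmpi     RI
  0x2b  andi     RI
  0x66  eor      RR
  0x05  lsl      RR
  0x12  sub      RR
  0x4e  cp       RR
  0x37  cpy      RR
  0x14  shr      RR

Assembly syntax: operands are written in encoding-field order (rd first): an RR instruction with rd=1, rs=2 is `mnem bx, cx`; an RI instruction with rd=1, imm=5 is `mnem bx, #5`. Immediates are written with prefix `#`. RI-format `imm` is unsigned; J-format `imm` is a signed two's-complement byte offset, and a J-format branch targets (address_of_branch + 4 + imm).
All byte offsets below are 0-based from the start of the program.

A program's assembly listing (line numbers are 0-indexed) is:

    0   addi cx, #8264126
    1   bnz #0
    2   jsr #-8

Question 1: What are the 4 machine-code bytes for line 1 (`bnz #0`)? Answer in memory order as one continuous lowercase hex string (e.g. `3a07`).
96000000

1. bnz fields op=0x4b:7|imm=0:25 → word 96000000h → 96 00 00 00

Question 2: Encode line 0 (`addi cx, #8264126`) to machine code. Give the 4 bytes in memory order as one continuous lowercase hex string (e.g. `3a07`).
L0: addi op=0x3b:7|rd=2:2|imm=8264126:23 ⇒ 0x777e19be ⇒ big 77 7e 19 be

777e19be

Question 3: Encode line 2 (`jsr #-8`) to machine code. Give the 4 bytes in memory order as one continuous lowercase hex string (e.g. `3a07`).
2. jsr fields op=0x61:7|imm=-8:25 → word c3fffff8h → c3 ff ff f8

c3fffff8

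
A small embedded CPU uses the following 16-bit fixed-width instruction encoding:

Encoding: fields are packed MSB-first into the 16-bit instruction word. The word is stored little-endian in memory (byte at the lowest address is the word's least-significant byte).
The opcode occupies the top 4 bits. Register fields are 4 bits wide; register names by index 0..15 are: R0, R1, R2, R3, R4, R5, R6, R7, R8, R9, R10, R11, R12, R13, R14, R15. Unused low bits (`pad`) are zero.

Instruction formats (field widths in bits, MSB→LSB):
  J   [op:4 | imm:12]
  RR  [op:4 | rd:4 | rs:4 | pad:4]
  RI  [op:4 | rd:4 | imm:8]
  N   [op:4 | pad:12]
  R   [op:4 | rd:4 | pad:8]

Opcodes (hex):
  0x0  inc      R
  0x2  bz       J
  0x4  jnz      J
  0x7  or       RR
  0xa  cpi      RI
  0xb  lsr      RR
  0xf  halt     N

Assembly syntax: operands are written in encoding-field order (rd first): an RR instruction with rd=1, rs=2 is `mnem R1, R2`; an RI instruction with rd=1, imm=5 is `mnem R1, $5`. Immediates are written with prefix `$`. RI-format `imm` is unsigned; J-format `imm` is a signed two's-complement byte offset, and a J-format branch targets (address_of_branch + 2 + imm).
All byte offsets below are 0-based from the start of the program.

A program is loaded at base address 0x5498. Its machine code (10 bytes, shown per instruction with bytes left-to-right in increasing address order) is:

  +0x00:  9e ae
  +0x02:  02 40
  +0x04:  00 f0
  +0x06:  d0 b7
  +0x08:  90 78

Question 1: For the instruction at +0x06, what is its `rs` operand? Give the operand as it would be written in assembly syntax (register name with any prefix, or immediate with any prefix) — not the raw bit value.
R13

+0x06: d0 b7 ⇒ word 0xb7d0 (little)
  op=0xb7d0>>12=0xb ⇒ lsr (RR)
  rd: (w>>8)&0xf=0x7 → R7
  rs: (w>>4)&0xf=0xd → R13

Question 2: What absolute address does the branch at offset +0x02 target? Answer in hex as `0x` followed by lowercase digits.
0x549e

@+02  little-endian(02 40) = 0x4002
  op=0x4002>>12=0x4 ⇒ jnz (J)
  imm: (w>>0)&0xfff=0x2 → $2
  target = base 0x5498 + off 0x02 + 2 + imm 2 = 0x549e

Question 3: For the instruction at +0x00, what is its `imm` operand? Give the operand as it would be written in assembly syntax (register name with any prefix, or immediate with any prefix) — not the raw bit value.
@+00  little-endian(9e ae) = 0xae9e
  top 4b → 0xa → cpi [RI]
  rd: (w>>8)&0xf=0xe → R14
  imm: (w>>0)&0xff=0x9e → $158

$158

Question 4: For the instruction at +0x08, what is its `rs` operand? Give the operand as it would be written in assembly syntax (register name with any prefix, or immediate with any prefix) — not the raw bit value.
off 0x08: read 90 78 as little → 0x7890
  opcode bits[15:12]=0x7: or/RR
  rd@[11:8]=0x8 ⇒ R8
  rs@[7:4]=0x9 ⇒ R9

R9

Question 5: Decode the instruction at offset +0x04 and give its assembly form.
[04] 00 f0 → 0xf000
  opcode bits[15:12]=0xf: halt/N

halt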